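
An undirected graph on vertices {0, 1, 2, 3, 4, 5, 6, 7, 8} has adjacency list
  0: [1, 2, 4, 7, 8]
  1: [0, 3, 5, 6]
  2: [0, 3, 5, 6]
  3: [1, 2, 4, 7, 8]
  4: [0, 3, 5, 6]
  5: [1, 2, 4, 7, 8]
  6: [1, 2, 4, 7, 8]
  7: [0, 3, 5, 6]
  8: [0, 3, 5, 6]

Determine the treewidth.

A width-4 tree decomposition is:
Bags: B1 = {0, 3, 5, 6, 8}  B2 = {0, 1, 3, 5, 6}  B3 = {0, 3, 4, 5, 6}  B4 = {0, 3, 5, 6, 7}  B5 = {0, 2, 3, 5, 6}
Tree: B1–B2, B2–B3, B3–B4, B4–B5
Each bag holds 5 vertices, so the decomposition has width 4, which upper-bounds the treewidth. For the lower bound: the 5 vertex sets {3,8}, {1,6}, {4,5}, {0}, {7} are disjoint, each induces a connected subgraph, and every pair is joined by at least one edge of G. Contracting each set to a single vertex therefore yields K_{5} as a minor, and since treewidth is minor-monotone, tw(G) ≥ tw(K_{5}) = 4. Combining the bounds, tw(G) = 4.

4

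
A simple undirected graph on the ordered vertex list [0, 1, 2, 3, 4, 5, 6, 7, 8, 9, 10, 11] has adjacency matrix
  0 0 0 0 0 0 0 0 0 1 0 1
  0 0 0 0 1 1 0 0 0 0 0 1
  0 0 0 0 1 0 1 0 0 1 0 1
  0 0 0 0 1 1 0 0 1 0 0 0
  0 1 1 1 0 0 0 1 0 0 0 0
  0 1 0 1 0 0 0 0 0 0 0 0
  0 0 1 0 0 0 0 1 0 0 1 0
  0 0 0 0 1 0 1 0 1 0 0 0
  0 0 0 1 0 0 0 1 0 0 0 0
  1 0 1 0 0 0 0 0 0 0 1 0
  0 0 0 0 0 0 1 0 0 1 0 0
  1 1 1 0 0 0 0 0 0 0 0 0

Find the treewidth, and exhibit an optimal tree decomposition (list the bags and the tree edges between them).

Treewidth 3.
One optimal decomposition is:
Bags: B1 = {1, 3, 5, 8}  B2 = {1, 3, 4, 8}  B3 = {1, 4, 7, 8}  B4 = {1, 4, 7, 11}  B5 = {2, 4, 7, 11}  B6 = {2, 6, 7, 11}  B7 = {0, 2, 6, 11}  B8 = {0, 2, 6, 9}  B9 = {0, 6, 9, 10}
Tree: B1–B2, B2–B3, B3–B4, B4–B5, B5–B6, B6–B7, B7–B8, B8–B9

The largest bag has 4 vertices, giving width 3; this decomposition certifies tw(G) ≤ 3. For the lower bound: the 4 vertex sets {3,5,8}, {1}, {4}, {2,6,7,11} are disjoint, each induces a connected subgraph, and every pair is joined by at least one edge of G. Contracting each set to a single vertex therefore yields K_{4} as a minor, and since treewidth is minor-monotone, tw(G) ≥ tw(K_{4}) = 3. Hence tw(G) = 3 exactly.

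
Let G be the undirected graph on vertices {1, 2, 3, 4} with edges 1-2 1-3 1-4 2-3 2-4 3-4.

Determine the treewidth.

3

A width-3 tree decomposition is:
Bags: B1 = {1, 2, 3, 4}
Tree: (single bag)
With just one bag of size 4, the width is 4 − 1 = 3, so tw(G) ≤ 3. On the other hand G contains the 4-clique {1, 2, 3, 4}. A clique must lie in a single bag of any decomposition, so no decomposition can have width below 3. The upper and lower bounds meet at 3, so that is the treewidth.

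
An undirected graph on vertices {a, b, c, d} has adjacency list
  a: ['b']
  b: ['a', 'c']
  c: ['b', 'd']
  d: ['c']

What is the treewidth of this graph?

1

A width-1 tree decomposition is:
Bags: B1 = {c, d}  B2 = {b, c}  B3 = {a, b}
Tree: B1–B2, B2–B3
Every bag has size at most 2, so the width is 2 − 1 = 1 and tw(G) ≤ 1. Any graph with an edge has treewidth ≥ 1, and G has the edge c–d. Therefore the treewidth is 1.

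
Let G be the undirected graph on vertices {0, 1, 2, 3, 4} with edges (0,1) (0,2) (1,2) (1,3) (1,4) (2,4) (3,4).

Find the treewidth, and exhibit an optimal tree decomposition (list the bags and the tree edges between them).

Each bag holds 3 vertices, so the decomposition has width 2, which upper-bounds the treewidth. On the other hand G contains the 3-clique {0, 1, 2}. A clique must lie in a single bag of any decomposition, so no decomposition can have width below 2. Hence tw(G) = 2 exactly.

Treewidth 2.
One such decomposition:
Bags: B1 = {1, 3, 4}  B2 = {1, 2, 4}  B3 = {0, 1, 2}
Tree: B1–B2, B2–B3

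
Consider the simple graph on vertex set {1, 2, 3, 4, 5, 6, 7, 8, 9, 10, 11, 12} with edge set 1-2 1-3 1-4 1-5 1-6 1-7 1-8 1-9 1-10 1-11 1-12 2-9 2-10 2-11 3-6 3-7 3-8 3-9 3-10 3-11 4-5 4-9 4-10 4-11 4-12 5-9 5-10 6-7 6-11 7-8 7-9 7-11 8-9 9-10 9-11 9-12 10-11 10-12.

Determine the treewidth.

A width-4 tree decomposition is:
Bags: B1 = {1, 3, 7, 9, 11}  B2 = {1, 3, 9, 10, 11}  B3 = {1, 4, 9, 10, 11}  B4 = {1, 3, 6, 7, 11}  B5 = {1, 4, 5, 9, 10}  B6 = {1, 4, 9, 10, 12}  B7 = {1, 3, 7, 8, 9}  B8 = {1, 2, 9, 10, 11}
Tree: B1–B2, B2–B3, B1–B4, B3–B5, B5–B6, B1–B7, B2–B8
The largest bag has 5 vertices, giving width 4; this decomposition certifies tw(G) ≤ 4. On the other hand G contains the 5-clique {1, 3, 7, 8, 9}. A clique must lie in a single bag of any decomposition, so no decomposition can have width below 4. Therefore the treewidth is 4.

4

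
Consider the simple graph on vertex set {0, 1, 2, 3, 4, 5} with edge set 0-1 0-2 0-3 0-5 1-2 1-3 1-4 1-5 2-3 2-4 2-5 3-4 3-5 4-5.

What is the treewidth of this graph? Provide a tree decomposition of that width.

Treewidth 4.
Bags: B1 = {0, 1, 2, 3, 5}  B2 = {1, 2, 3, 4, 5}
Tree: B1–B2

The largest bag has 5 vertices, giving width 4; this decomposition certifies tw(G) ≤ 4. Conversely, {0, 1, 2, 3, 5} is a clique of size 5, and the vertices of any clique must share a bag in every tree decomposition; so some bag has ≥ 5 vertices and tw(G) ≥ 4. Combining the bounds, tw(G) = 4.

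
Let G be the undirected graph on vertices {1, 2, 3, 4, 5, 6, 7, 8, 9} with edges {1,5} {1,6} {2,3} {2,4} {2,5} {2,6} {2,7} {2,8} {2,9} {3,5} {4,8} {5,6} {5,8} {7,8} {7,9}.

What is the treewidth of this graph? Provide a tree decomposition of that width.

Treewidth 2.
One such decomposition:
Bags: B1 = {2, 4, 8}  B2 = {2, 5, 8}  B3 = {2, 5, 6}  B4 = {2, 7, 8}  B5 = {1, 5, 6}  B6 = {2, 7, 9}  B7 = {2, 3, 5}
Tree: B1–B2, B2–B3, B2–B4, B3–B5, B4–B6, B3–B7

Every bag has size at most 3, so the width is 3 − 1 = 2 and tw(G) ≤ 2. On the other hand G contains the 3-clique {1, 5, 6}. A clique must lie in a single bag of any decomposition, so no decomposition can have width below 2. The upper and lower bounds meet at 2, so that is the treewidth.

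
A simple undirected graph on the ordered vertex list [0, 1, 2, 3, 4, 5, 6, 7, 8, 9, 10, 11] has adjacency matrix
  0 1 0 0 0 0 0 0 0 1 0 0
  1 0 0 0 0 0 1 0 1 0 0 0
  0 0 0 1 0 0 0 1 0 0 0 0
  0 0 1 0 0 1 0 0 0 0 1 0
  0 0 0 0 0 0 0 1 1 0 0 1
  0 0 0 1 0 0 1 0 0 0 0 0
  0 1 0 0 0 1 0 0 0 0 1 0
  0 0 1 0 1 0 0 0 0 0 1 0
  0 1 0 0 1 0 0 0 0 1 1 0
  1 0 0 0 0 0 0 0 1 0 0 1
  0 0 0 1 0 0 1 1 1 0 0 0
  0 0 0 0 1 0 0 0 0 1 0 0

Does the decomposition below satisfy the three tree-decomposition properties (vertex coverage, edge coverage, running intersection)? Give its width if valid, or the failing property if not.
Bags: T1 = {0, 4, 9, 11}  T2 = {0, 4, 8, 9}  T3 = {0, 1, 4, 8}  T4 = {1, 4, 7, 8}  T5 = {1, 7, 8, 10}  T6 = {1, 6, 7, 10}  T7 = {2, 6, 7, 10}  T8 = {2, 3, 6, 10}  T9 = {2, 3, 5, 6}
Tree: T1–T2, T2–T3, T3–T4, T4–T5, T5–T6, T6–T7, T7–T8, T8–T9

Every vertex of G appears in some bag (union = {0, 1, 2, 3, 4, 5, 6, 7, 8, 9, 10, 11}); every edge is covered by a bag; and for each vertex v the set of bags containing v is connected in the bag tree. The decomposition is therefore valid. The largest bag has 4 vertices, so the width is 3.

Yes; width 3.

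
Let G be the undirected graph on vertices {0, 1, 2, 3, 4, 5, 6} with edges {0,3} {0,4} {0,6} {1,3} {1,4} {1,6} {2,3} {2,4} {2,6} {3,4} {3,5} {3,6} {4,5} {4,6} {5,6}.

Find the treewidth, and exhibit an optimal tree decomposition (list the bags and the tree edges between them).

Every bag has size at most 4, so the width is 4 − 1 = 3 and tw(G) ≤ 3. Conversely, {0, 3, 4, 6} is a clique of size 4, and the vertices of any clique must share a bag in every tree decomposition; so some bag has ≥ 4 vertices and tw(G) ≥ 3. Combining the bounds, tw(G) = 3.

Treewidth 3.
One optimal decomposition is:
Bags: B1 = {1, 3, 4, 6}  B2 = {2, 3, 4, 6}  B3 = {0, 3, 4, 6}  B4 = {3, 4, 5, 6}
Tree: B1–B2, B2–B3, B3–B4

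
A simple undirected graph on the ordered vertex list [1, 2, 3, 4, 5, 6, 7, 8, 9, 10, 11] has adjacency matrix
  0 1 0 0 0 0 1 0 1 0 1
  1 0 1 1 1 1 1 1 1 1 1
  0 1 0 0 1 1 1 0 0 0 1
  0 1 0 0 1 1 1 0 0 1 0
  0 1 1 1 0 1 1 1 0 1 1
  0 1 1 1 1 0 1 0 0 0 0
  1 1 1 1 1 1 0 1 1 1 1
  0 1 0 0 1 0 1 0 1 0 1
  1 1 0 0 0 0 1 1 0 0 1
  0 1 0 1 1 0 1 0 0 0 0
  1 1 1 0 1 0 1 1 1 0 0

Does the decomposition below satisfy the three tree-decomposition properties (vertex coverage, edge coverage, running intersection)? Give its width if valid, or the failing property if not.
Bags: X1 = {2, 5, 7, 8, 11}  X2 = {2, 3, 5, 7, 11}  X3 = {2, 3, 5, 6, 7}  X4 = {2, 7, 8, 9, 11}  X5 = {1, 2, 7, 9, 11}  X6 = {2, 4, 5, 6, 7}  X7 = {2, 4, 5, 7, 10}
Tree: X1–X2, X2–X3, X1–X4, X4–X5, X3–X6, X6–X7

Every vertex of G appears in some bag (union = {1, 2, 3, 4, 5, 6, 7, 8, 9, 10, 11}); every edge is covered by a bag; and for each vertex v the set of bags containing v is connected in the bag tree. The decomposition is therefore valid. The largest bag has 5 vertices, so the width is 4.

Yes; width 4.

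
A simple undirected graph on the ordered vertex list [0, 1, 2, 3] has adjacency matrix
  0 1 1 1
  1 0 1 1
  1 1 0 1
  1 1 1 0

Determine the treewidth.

3

A width-3 tree decomposition is:
Bags: B1 = {0, 1, 2, 3}
Tree: (single bag)
A single bag containing all 4 vertices is trivially a valid decomposition of width 3. For the lower bound, the 4 vertices {0, 1, 2, 3} are pairwise adjacent, and any tree decomposition puts a clique entirely inside one bag — forcing width ≥ 3. Hence tw(G) = 3 exactly.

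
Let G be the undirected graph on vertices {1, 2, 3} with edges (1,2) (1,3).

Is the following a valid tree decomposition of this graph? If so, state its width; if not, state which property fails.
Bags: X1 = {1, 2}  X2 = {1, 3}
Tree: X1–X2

Vertex coverage: the bags together contain {1, 2, 3}, the full vertex set. Edge coverage: each edge of G has both endpoints in at least one bag. Running intersection: for every vertex, the bags containing it form a connected subtree. All three properties hold, so this is a valid tree decomposition of width max|bag| − 1 = 1, and hence tw(G) ≤ 1.

Yes; width 1.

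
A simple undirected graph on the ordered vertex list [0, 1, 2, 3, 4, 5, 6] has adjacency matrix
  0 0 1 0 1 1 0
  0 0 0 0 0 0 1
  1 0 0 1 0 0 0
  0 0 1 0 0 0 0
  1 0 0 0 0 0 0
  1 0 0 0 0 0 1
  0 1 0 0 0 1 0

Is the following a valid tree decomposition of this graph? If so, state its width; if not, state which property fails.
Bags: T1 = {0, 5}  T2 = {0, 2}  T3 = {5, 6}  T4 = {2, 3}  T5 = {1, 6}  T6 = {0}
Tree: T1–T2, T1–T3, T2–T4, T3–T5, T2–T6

A tree decomposition must satisfy three properties: every vertex lies in some bag; for every edge, both endpoints lie together in some bag; and for every vertex, the bags containing it form a connected subtree. Here vertex 4 appears in no bag, so the decomposition is invalid.

No — vertex 4 appears in no bag.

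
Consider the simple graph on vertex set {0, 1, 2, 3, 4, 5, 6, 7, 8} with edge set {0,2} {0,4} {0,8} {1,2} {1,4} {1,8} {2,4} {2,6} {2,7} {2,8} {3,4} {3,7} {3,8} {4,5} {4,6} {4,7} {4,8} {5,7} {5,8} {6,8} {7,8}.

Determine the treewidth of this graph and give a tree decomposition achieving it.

Treewidth 3.
One optimal decomposition is:
Bags: B1 = {1, 2, 4, 8}  B2 = {0, 2, 4, 8}  B3 = {2, 4, 7, 8}  B4 = {4, 5, 7, 8}  B5 = {2, 4, 6, 8}  B6 = {3, 4, 7, 8}
Tree: B1–B2, B2–B3, B3–B4, B2–B5, B4–B6

The largest bag has 4 vertices, giving width 3; this decomposition certifies tw(G) ≤ 3. On the other hand G contains the 4-clique {0, 2, 4, 8}. A clique must lie in a single bag of any decomposition, so no decomposition can have width below 3. Therefore the treewidth is 3.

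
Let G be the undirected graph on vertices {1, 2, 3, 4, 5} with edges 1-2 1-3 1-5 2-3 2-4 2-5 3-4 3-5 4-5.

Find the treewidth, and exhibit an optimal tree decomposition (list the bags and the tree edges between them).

The largest bag has 4 vertices, giving width 3; this decomposition certifies tw(G) ≤ 3. For the lower bound, the 4 vertices {1, 2, 3, 5} are pairwise adjacent, and any tree decomposition puts a clique entirely inside one bag — forcing width ≥ 3. The upper and lower bounds meet at 3, so that is the treewidth.

Treewidth 3.
One such decomposition:
Bags: B1 = {1, 2, 3, 5}  B2 = {2, 3, 4, 5}
Tree: B1–B2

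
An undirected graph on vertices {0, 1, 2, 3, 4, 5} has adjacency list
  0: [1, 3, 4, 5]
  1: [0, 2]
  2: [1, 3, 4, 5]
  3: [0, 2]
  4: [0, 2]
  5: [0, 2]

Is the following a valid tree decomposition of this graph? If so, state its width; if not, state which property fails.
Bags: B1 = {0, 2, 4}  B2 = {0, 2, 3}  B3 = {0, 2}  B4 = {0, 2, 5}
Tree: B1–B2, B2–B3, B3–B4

A tree decomposition must satisfy three properties: every vertex lies in some bag; for every edge, both endpoints lie together in some bag; and for every vertex, the bags containing it form a connected subtree. Here vertex 1 appears in no bag, so the decomposition is invalid.

No — vertex 1 appears in no bag.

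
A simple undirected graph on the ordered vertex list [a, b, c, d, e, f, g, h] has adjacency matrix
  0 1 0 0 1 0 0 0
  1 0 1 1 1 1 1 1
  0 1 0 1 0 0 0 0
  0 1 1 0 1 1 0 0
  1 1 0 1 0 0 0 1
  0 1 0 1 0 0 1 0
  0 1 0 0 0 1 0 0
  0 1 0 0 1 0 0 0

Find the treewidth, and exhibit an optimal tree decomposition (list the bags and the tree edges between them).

The largest bag has 3 vertices, giving width 2; this decomposition certifies tw(G) ≤ 2. On the other hand G contains the 3-clique {b, d, e}. A clique must lie in a single bag of any decomposition, so no decomposition can have width below 2. Hence tw(G) = 2 exactly.

Treewidth 2.
One such decomposition:
Bags: B1 = {b, c, d}  B2 = {b, d, e}  B3 = {a, b, e}  B4 = {b, e, h}  B5 = {b, d, f}  B6 = {b, f, g}
Tree: B1–B2, B2–B3, B2–B4, B2–B5, B5–B6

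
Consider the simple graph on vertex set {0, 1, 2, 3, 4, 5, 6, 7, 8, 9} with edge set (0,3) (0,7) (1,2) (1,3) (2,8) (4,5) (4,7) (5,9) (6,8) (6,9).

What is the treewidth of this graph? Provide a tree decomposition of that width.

Treewidth 2.
Bags: B1 = {4, 5, 9}  B2 = {4, 7, 9}  B3 = {0, 7, 9}  B4 = {0, 3, 9}  B5 = {1, 3, 9}  B6 = {1, 2, 9}  B7 = {2, 8, 9}  B8 = {6, 8, 9}
Tree: B1–B2, B2–B3, B3–B4, B4–B5, B5–B6, B6–B7, B7–B8

Each bag holds 3 vertices, so the decomposition has width 2, which upper-bounds the treewidth. Since 9–5–4–7–0–3–1–2–8–6–9 is a cycle in G, G is not acyclic. Forests are exactly the graphs of treewidth ≤ 1, so tw(G) ≥ 2. Therefore the treewidth is 2.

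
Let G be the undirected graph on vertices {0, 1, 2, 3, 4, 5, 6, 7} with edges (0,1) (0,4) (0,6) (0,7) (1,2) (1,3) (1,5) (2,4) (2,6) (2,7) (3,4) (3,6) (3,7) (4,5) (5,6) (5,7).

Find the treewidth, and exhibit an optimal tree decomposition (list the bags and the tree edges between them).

Treewidth 4.
Bags: B1 = {1, 4, 5, 6, 7}  B2 = {0, 1, 4, 6, 7}  B3 = {1, 2, 4, 6, 7}  B4 = {1, 3, 4, 6, 7}
Tree: B1–B2, B2–B3, B3–B4

Each bag holds 5 vertices, so the decomposition has width 4, which upper-bounds the treewidth. For the lower bound: the 5 vertex sets {5,6}, {0,7}, {2,4}, {1}, {3} are disjoint, each induces a connected subgraph, and every pair is joined by at least one edge of G. Contracting each set to a single vertex therefore yields K_{5} as a minor, and since treewidth is minor-monotone, tw(G) ≥ tw(K_{5}) = 4. The upper and lower bounds meet at 4, so that is the treewidth.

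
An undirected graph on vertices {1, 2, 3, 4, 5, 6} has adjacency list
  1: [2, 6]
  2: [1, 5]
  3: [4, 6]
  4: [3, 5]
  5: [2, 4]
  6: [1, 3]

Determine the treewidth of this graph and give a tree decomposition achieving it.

Treewidth 2.
Bags: B1 = {1, 2, 5}  B2 = {1, 4, 5}  B3 = {1, 3, 4}  B4 = {1, 3, 6}
Tree: B1–B2, B2–B3, B3–B4

Every bag has size at most 3, so the width is 3 − 1 = 2 and tw(G) ≤ 2. Since 1–2–5–4–3–6–1 is a cycle in G, G is not acyclic. Forests are exactly the graphs of treewidth ≤ 1, so tw(G) ≥ 2. Combining the bounds, tw(G) = 2.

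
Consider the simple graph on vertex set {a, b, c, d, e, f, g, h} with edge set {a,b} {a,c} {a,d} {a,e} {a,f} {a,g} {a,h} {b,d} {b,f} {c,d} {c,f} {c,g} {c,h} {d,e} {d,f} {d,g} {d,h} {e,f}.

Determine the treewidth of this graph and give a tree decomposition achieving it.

Every bag has size at most 4, so the width is 4 − 1 = 3 and tw(G) ≤ 3. On the other hand G contains the 4-clique {a, c, d, g}. A clique must lie in a single bag of any decomposition, so no decomposition can have width below 3. The upper and lower bounds meet at 3, so that is the treewidth.

Treewidth 3.
One such decomposition:
Bags: B1 = {a, b, d, f}  B2 = {a, d, e, f}  B3 = {a, c, d, f}  B4 = {a, c, d, g}  B5 = {a, c, d, h}
Tree: B1–B2, B2–B3, B3–B4, B4–B5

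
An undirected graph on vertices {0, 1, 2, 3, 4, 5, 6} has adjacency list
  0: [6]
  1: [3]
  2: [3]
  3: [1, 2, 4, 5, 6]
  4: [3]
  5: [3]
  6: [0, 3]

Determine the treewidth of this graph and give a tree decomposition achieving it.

Each bag holds 2 vertices, so the decomposition has width 1, which upper-bounds the treewidth. Any graph with an edge has treewidth ≥ 1, and G has the edge 1–3. The upper and lower bounds meet at 1, so that is the treewidth.

Treewidth 1.
One optimal decomposition is:
Bags: B1 = {1, 3}  B2 = {3, 6}  B3 = {3, 5}  B4 = {3, 4}  B5 = {2, 3}  B6 = {0, 6}
Tree: B1–B2, B1–B3, B3–B4, B2–B5, B2–B6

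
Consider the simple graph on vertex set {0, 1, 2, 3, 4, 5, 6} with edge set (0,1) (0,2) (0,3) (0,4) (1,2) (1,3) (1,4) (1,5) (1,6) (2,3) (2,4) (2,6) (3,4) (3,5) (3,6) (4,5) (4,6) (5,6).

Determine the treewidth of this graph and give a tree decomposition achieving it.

Treewidth 4.
One optimal decomposition is:
Bags: B1 = {1, 2, 3, 4, 6}  B2 = {1, 3, 4, 5, 6}  B3 = {0, 1, 2, 3, 4}
Tree: B1–B2, B1–B3

The largest bag has 5 vertices, giving width 4; this decomposition certifies tw(G) ≤ 4. Conversely, {0, 1, 2, 3, 4} is a clique of size 5, and the vertices of any clique must share a bag in every tree decomposition; so some bag has ≥ 5 vertices and tw(G) ≥ 4. The upper and lower bounds meet at 4, so that is the treewidth.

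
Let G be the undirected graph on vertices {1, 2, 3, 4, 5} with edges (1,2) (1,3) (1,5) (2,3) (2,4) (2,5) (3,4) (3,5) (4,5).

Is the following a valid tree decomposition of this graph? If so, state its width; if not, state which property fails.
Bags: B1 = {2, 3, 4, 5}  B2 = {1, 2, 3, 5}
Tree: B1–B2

Yes; width 3.

Vertex coverage: the bags together contain {1, 2, 3, 4, 5}, the full vertex set. Edge coverage: each edge of G has both endpoints in at least one bag. Running intersection: for every vertex, the bags containing it form a connected subtree. All three properties hold, so this is a valid tree decomposition of width max|bag| − 1 = 3, and hence tw(G) ≤ 3.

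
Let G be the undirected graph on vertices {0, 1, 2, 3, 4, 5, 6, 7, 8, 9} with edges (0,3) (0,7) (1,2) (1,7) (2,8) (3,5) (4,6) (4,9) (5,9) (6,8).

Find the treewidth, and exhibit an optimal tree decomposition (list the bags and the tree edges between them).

The largest bag has 3 vertices, giving width 2; this decomposition certifies tw(G) ≤ 2. The edges 3–0–7–1–2–8–6–4–9–5–3 form a cycle, so G is not a tree and its treewidth is at least 2. Hence tw(G) = 2 exactly.

Treewidth 2.
One optimal decomposition is:
Bags: B1 = {0, 3, 7}  B2 = {1, 3, 7}  B3 = {1, 2, 3}  B4 = {2, 3, 8}  B5 = {3, 6, 8}  B6 = {3, 4, 6}  B7 = {3, 4, 9}  B8 = {3, 5, 9}
Tree: B1–B2, B2–B3, B3–B4, B4–B5, B5–B6, B6–B7, B7–B8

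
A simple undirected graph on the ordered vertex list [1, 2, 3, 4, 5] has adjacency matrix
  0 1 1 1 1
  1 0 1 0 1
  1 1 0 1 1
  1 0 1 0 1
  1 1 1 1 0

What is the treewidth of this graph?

3

A width-3 tree decomposition is:
Bags: B1 = {1, 3, 4, 5}  B2 = {1, 2, 3, 5}
Tree: B1–B2
The largest bag has 4 vertices, giving width 3; this decomposition certifies tw(G) ≤ 3. For the lower bound, the 4 vertices {1, 2, 3, 5} are pairwise adjacent, and any tree decomposition puts a clique entirely inside one bag — forcing width ≥ 3. Therefore the treewidth is 3.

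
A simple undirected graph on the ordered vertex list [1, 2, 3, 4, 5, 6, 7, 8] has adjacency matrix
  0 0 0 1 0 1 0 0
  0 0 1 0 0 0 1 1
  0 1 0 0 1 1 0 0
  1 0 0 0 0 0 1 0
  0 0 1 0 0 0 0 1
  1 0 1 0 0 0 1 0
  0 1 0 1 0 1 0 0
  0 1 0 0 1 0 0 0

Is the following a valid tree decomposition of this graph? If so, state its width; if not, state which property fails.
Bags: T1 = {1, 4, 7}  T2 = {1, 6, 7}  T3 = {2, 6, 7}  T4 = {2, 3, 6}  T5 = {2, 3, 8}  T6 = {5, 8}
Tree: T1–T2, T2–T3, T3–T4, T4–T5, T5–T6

No — edge (3,5) lies in no bag.

A tree decomposition must satisfy three properties: every vertex lies in some bag; for every edge, both endpoints lie together in some bag; and for every vertex, the bags containing it form a connected subtree. Here edge (3,5) lies in no bag, so the decomposition is invalid.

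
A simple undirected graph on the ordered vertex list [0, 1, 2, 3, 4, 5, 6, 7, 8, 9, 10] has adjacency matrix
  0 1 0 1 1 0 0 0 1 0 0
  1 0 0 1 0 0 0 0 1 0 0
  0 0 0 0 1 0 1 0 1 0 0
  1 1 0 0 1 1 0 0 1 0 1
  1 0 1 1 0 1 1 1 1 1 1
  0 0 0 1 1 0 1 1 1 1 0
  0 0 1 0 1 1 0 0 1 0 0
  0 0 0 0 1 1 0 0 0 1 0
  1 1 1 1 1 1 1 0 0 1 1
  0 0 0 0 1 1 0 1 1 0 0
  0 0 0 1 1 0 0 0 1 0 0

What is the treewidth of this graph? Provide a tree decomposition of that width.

Treewidth 3.
One optimal decomposition is:
Bags: B1 = {4, 5, 8, 9}  B2 = {3, 4, 5, 8}  B3 = {0, 3, 4, 8}  B4 = {3, 4, 8, 10}  B5 = {4, 5, 7, 9}  B6 = {4, 5, 6, 8}  B7 = {2, 4, 6, 8}  B8 = {0, 1, 3, 8}
Tree: B1–B2, B2–B3, B3–B4, B1–B5, B2–B6, B6–B7, B3–B8

The largest bag has 4 vertices, giving width 3; this decomposition certifies tw(G) ≤ 3. Conversely, {0, 1, 3, 8} is a clique of size 4, and the vertices of any clique must share a bag in every tree decomposition; so some bag has ≥ 4 vertices and tw(G) ≥ 3. Hence tw(G) = 3 exactly.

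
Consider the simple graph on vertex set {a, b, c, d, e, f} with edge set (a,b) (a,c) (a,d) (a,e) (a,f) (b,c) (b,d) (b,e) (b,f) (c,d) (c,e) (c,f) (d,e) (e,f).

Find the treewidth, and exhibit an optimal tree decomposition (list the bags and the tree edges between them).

The largest bag has 5 vertices, giving width 4; this decomposition certifies tw(G) ≤ 4. For the lower bound, the 5 vertices {a, b, c, d, e} are pairwise adjacent, and any tree decomposition puts a clique entirely inside one bag — forcing width ≥ 4. The upper and lower bounds meet at 4, so that is the treewidth.

Treewidth 4.
Bags: B1 = {a, b, c, e, f}  B2 = {a, b, c, d, e}
Tree: B1–B2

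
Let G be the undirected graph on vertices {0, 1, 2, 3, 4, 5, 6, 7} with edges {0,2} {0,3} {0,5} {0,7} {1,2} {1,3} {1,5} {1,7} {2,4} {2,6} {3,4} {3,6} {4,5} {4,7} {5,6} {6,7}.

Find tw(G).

A width-4 tree decomposition is:
Bags: B1 = {0, 1, 2, 4, 6}  B2 = {0, 1, 4, 6, 7}  B3 = {0, 1, 3, 4, 6}  B4 = {0, 1, 4, 5, 6}
Tree: B1–B2, B2–B3, B3–B4
Each bag holds 5 vertices, so the decomposition has width 4, which upper-bounds the treewidth. For the lower bound: the 5 vertex sets {2,6}, {4,7}, {0,3}, {1}, {5} are disjoint, each induces a connected subgraph, and every pair is joined by at least one edge of G. Contracting each set to a single vertex therefore yields K_{5} as a minor, and since treewidth is minor-monotone, tw(G) ≥ tw(K_{5}) = 4. Combining the bounds, tw(G) = 4.

4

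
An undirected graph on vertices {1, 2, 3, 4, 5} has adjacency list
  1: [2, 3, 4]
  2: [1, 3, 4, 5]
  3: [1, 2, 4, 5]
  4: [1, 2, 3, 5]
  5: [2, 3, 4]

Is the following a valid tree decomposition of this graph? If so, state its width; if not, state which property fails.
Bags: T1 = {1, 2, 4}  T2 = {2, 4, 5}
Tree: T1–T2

No — vertex 3 appears in no bag.

A tree decomposition must satisfy three properties: every vertex lies in some bag; for every edge, both endpoints lie together in some bag; and for every vertex, the bags containing it form a connected subtree. Here vertex 3 appears in no bag, so the decomposition is invalid.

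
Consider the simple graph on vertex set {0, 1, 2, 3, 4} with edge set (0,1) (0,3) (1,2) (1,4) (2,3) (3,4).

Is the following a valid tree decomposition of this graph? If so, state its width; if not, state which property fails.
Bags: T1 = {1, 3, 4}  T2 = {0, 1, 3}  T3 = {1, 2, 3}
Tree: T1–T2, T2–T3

Vertex coverage: the bags together contain {0, 1, 2, 3, 4}, the full vertex set. Edge coverage: each edge of G has both endpoints in at least one bag. Running intersection: for every vertex, the bags containing it form a connected subtree. All three properties hold, so this is a valid tree decomposition of width max|bag| − 1 = 2, and hence tw(G) ≤ 2.

Yes; width 2.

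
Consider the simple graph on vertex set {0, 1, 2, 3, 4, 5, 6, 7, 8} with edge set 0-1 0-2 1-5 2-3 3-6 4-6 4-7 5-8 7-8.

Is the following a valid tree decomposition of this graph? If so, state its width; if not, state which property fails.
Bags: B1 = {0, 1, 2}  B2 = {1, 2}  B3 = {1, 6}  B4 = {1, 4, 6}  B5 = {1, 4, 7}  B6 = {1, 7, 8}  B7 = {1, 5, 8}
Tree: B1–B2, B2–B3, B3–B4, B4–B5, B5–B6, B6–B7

No — vertex 3 appears in no bag.

A tree decomposition must satisfy three properties: every vertex lies in some bag; for every edge, both endpoints lie together in some bag; and for every vertex, the bags containing it form a connected subtree. Here vertex 3 appears in no bag, so the decomposition is invalid.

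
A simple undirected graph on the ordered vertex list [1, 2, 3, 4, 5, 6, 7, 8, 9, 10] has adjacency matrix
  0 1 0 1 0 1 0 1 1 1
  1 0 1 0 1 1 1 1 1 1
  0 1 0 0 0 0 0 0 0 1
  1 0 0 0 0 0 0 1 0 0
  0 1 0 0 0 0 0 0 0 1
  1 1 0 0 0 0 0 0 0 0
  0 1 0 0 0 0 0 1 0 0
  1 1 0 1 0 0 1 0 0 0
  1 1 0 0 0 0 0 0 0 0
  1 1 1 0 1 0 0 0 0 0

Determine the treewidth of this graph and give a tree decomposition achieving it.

Treewidth 2.
One such decomposition:
Bags: B1 = {1, 2, 9}  B2 = {1, 2, 8}  B3 = {1, 2, 10}  B4 = {1, 4, 8}  B5 = {2, 5, 10}  B6 = {2, 7, 8}  B7 = {1, 2, 6}  B8 = {2, 3, 10}
Tree: B1–B2, B2–B3, B2–B4, B3–B5, B2–B6, B2–B7, B3–B8

The largest bag has 3 vertices, giving width 2; this decomposition certifies tw(G) ≤ 2. Conversely, {1, 2, 8} is a clique of size 3, and the vertices of any clique must share a bag in every tree decomposition; so some bag has ≥ 3 vertices and tw(G) ≥ 2. Therefore the treewidth is 2.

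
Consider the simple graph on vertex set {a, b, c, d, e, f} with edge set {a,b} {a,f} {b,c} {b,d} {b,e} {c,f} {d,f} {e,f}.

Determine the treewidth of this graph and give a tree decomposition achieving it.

The largest bag has 3 vertices, giving width 2; this decomposition certifies tw(G) ≤ 2. The edges f–a–b–d–f form a cycle, so G is not a tree and its treewidth is at least 2. Hence tw(G) = 2 exactly.

Treewidth 2.
One such decomposition:
Bags: B1 = {a, b, f}  B2 = {b, d, f}  B3 = {b, e, f}  B4 = {b, c, f}
Tree: B1–B2, B2–B3, B3–B4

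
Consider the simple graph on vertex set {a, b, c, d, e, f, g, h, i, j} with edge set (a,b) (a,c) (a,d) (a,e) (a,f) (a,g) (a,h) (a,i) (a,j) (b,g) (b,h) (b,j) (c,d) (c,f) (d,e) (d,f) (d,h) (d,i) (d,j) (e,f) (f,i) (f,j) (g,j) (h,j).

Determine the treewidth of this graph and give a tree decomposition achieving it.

Treewidth 3.
Bags: B1 = {a, d, f, j}  B2 = {a, d, h, j}  B3 = {a, d, e, f}  B4 = {a, d, f, i}  B5 = {a, b, h, j}  B6 = {a, c, d, f}  B7 = {a, b, g, j}
Tree: B1–B2, B1–B3, B1–B4, B2–B5, B1–B6, B5–B7

Each bag holds 4 vertices, so the decomposition has width 3, which upper-bounds the treewidth. For the lower bound, the 4 vertices {a, d, h, j} are pairwise adjacent, and any tree decomposition puts a clique entirely inside one bag — forcing width ≥ 3. Hence tw(G) = 3 exactly.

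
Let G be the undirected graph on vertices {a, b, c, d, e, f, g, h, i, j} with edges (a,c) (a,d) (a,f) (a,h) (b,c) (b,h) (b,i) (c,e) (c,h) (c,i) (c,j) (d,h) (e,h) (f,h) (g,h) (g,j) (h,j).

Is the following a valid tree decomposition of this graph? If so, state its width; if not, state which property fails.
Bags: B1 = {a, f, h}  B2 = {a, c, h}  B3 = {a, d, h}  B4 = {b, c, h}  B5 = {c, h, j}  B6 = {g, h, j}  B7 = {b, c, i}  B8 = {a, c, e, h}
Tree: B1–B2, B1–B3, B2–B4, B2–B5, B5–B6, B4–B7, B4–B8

A tree decomposition must satisfy three properties: every vertex lies in some bag; for every edge, both endpoints lie together in some bag; and for every vertex, the bags containing it form a connected subtree. Here bags containing vertex a are not connected in the tree, so the decomposition is invalid.

No — bags containing vertex a are not connected in the tree.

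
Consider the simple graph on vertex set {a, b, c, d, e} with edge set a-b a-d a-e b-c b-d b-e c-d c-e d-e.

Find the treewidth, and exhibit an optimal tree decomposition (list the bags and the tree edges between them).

The largest bag has 4 vertices, giving width 3; this decomposition certifies tw(G) ≤ 3. On the other hand G contains the 4-clique {b, c, d, e}. A clique must lie in a single bag of any decomposition, so no decomposition can have width below 3. Combining the bounds, tw(G) = 3.

Treewidth 3.
One such decomposition:
Bags: B1 = {b, c, d, e}  B2 = {a, b, d, e}
Tree: B1–B2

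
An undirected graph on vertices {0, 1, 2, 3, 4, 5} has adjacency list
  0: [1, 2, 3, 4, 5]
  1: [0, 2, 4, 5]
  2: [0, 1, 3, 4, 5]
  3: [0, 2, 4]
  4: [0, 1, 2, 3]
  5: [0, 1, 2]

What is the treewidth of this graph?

3

A width-3 tree decomposition is:
Bags: B1 = {0, 1, 2, 4}  B2 = {0, 2, 3, 4}  B3 = {0, 1, 2, 5}
Tree: B1–B2, B1–B3
Each bag holds 4 vertices, so the decomposition has width 3, which upper-bounds the treewidth. On the other hand G contains the 4-clique {0, 1, 2, 4}. A clique must lie in a single bag of any decomposition, so no decomposition can have width below 3. Therefore the treewidth is 3.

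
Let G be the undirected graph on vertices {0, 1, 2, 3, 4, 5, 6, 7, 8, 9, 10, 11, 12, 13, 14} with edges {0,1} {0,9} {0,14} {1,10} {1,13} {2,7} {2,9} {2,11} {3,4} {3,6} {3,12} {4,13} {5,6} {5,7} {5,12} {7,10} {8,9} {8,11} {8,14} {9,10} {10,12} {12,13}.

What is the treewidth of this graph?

A width-3 tree decomposition is:
Bags: B1 = {3, 4, 5, 6}  B2 = {3, 4, 5, 12}  B3 = {4, 5, 12, 13}  B4 = {5, 7, 12, 13}  B5 = {7, 10, 12, 13}  B6 = {1, 7, 10, 13}  B7 = {1, 2, 7, 10}  B8 = {1, 2, 9, 10}  B9 = {0, 1, 2, 9}  B10 = {0, 2, 9, 11}  B11 = {0, 8, 9, 11}  B12 = {0, 8, 11, 14}
Tree: B1–B2, B2–B3, B3–B4, B4–B5, B5–B6, B6–B7, B7–B8, B8–B9, B9–B10, B10–B11, B11–B12
Each bag holds 4 vertices, so the decomposition has width 3, which upper-bounds the treewidth. For the lower bound: the 4 vertex sets {3,4,6}, {5}, {12}, {1,7,10,13} are disjoint, each induces a connected subgraph, and every pair is joined by at least one edge of G. Contracting each set to a single vertex therefore yields K_{4} as a minor, and since treewidth is minor-monotone, tw(G) ≥ tw(K_{4}) = 3. The upper and lower bounds meet at 3, so that is the treewidth.

3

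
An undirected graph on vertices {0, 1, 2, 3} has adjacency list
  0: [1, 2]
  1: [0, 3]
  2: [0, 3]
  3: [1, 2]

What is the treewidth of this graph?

2

A width-2 tree decomposition is:
Bags: B1 = {0, 2, 3}  B2 = {0, 1, 3}
Tree: B1–B2
The largest bag has 3 vertices, giving width 2; this decomposition certifies tw(G) ≤ 2. Since 3–2–0–1–3 is a cycle in G, G is not acyclic. Forests are exactly the graphs of treewidth ≤ 1, so tw(G) ≥ 2. The upper and lower bounds meet at 2, so that is the treewidth.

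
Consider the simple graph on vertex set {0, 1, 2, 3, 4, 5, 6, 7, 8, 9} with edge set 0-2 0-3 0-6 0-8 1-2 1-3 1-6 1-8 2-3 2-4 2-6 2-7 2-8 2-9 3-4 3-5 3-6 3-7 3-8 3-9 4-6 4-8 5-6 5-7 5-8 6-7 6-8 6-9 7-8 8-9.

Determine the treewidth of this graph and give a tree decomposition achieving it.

Each bag holds 5 vertices, so the decomposition has width 4, which upper-bounds the treewidth. For the lower bound, the 5 vertices {0, 2, 3, 6, 8} are pairwise adjacent, and any tree decomposition puts a clique entirely inside one bag — forcing width ≥ 4. Hence tw(G) = 4 exactly.

Treewidth 4.
Bags: B1 = {2, 3, 6, 7, 8}  B2 = {2, 3, 6, 8, 9}  B3 = {1, 2, 3, 6, 8}  B4 = {2, 3, 4, 6, 8}  B5 = {3, 5, 6, 7, 8}  B6 = {0, 2, 3, 6, 8}
Tree: B1–B2, B1–B3, B3–B4, B1–B5, B4–B6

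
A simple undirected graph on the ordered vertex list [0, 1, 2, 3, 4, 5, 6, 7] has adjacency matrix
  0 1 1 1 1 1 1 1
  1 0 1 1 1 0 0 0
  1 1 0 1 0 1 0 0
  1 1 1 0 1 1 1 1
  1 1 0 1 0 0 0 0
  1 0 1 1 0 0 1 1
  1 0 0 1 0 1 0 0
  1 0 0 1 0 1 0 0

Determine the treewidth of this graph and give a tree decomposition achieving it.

Treewidth 3.
One optimal decomposition is:
Bags: B1 = {0, 3, 5, 6}  B2 = {0, 3, 5, 7}  B3 = {0, 2, 3, 5}  B4 = {0, 1, 2, 3}  B5 = {0, 1, 3, 4}
Tree: B1–B2, B2–B3, B3–B4, B4–B5

Each bag holds 4 vertices, so the decomposition has width 3, which upper-bounds the treewidth. Conversely, {0, 1, 2, 3} is a clique of size 4, and the vertices of any clique must share a bag in every tree decomposition; so some bag has ≥ 4 vertices and tw(G) ≥ 3. Therefore the treewidth is 3.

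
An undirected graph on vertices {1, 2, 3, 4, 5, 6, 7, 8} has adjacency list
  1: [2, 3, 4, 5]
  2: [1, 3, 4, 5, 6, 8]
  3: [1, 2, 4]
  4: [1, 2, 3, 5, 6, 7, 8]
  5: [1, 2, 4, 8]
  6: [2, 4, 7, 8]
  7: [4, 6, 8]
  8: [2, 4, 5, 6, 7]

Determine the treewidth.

3

A width-3 tree decomposition is:
Bags: B1 = {2, 4, 5, 8}  B2 = {2, 4, 6, 8}  B3 = {1, 2, 4, 5}  B4 = {1, 2, 3, 4}  B5 = {4, 6, 7, 8}
Tree: B1–B2, B1–B3, B3–B4, B2–B5
Each bag holds 4 vertices, so the decomposition has width 3, which upper-bounds the treewidth. On the other hand G contains the 4-clique {2, 4, 5, 8}. A clique must lie in a single bag of any decomposition, so no decomposition can have width below 3. The upper and lower bounds meet at 3, so that is the treewidth.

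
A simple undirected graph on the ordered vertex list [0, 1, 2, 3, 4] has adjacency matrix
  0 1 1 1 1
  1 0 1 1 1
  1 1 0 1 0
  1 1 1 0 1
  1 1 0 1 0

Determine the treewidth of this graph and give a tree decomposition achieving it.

Treewidth 3.
Bags: B1 = {0, 1, 3, 4}  B2 = {0, 1, 2, 3}
Tree: B1–B2

Each bag holds 4 vertices, so the decomposition has width 3, which upper-bounds the treewidth. For the lower bound, the 4 vertices {0, 1, 2, 3} are pairwise adjacent, and any tree decomposition puts a clique entirely inside one bag — forcing width ≥ 3. Hence tw(G) = 3 exactly.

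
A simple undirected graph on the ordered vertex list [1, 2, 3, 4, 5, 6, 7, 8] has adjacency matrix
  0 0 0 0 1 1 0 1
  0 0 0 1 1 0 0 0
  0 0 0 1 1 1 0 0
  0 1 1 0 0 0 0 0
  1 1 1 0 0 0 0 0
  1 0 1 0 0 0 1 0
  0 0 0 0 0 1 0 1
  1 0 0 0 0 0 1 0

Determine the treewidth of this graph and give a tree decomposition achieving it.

Treewidth 2.
Bags: B1 = {1, 7, 8}  B2 = {1, 6, 7}  B3 = {1, 5, 6}  B4 = {3, 5, 6}  B5 = {2, 3, 5}  B6 = {2, 3, 4}
Tree: B1–B2, B2–B3, B3–B4, B4–B5, B5–B6

Each bag holds 3 vertices, so the decomposition has width 2, which upper-bounds the treewidth. The edges 8–7–6–1–8 form a cycle, so G is not a tree and its treewidth is at least 2. The upper and lower bounds meet at 2, so that is the treewidth.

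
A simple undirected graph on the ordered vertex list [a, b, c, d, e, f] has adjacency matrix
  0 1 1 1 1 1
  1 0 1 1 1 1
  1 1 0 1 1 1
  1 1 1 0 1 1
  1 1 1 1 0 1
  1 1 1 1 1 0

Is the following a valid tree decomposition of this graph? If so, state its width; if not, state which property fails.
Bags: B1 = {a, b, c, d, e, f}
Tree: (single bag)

Checking the three conditions: (i) the bags cover all of {a, b, c, d, e, f}; (ii) for each edge, some bag contains both endpoints; (iii) the bags containing any fixed vertex form a subtree. All hold, so the decomposition is valid with width 6 − 1 = 5.

Yes; width 5.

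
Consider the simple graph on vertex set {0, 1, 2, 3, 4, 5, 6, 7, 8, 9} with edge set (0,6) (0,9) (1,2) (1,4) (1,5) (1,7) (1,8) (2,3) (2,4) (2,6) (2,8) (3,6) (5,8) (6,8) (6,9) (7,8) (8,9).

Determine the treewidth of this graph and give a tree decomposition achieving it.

Every bag has size at most 3, so the width is 3 − 1 = 2 and tw(G) ≤ 2. On the other hand G contains the 3-clique {0, 6, 9}. A clique must lie in a single bag of any decomposition, so no decomposition can have width below 2. Therefore the treewidth is 2.

Treewidth 2.
Bags: B1 = {0, 6, 9}  B2 = {6, 8, 9}  B3 = {2, 6, 8}  B4 = {1, 2, 8}  B5 = {2, 3, 6}  B6 = {1, 5, 8}  B7 = {1, 2, 4}  B8 = {1, 7, 8}
Tree: B1–B2, B2–B3, B3–B4, B3–B5, B4–B6, B4–B7, B4–B8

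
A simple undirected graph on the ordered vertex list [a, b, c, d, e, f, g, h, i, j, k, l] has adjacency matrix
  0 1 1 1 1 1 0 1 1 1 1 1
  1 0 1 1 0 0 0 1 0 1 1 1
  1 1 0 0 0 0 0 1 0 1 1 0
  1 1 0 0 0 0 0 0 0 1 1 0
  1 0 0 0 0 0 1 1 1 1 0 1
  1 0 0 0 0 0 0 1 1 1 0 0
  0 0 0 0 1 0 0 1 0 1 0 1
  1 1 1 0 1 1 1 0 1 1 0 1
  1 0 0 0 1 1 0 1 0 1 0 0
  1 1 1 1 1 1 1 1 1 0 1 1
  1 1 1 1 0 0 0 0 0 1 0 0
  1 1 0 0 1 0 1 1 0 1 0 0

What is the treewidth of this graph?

4

A width-4 tree decomposition is:
Bags: B1 = {a, e, h, j, l}  B2 = {a, e, h, i, j}  B3 = {a, b, h, j, l}  B4 = {e, g, h, j, l}  B5 = {a, b, c, h, j}  B6 = {a, f, h, i, j}  B7 = {a, b, c, j, k}  B8 = {a, b, d, j, k}
Tree: B1–B2, B1–B3, B1–B4, B3–B5, B2–B6, B5–B7, B7–B8
Each bag holds 5 vertices, so the decomposition has width 4, which upper-bounds the treewidth. On the other hand G contains the 5-clique {e, g, h, j, l}. A clique must lie in a single bag of any decomposition, so no decomposition can have width below 4. Hence tw(G) = 4 exactly.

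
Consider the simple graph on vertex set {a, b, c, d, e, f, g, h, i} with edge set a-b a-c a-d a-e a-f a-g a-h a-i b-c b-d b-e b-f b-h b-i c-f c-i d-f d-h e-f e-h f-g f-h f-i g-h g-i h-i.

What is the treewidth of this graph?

A width-4 tree decomposition is:
Bags: B1 = {a, b, d, f, h}  B2 = {a, b, e, f, h}  B3 = {a, b, f, h, i}  B4 = {a, b, c, f, i}  B5 = {a, f, g, h, i}
Tree: B1–B2, B2–B3, B3–B4, B3–B5
Every bag has size at most 5, so the width is 5 − 1 = 4 and tw(G) ≤ 4. On the other hand G contains the 5-clique {a, f, g, h, i}. A clique must lie in a single bag of any decomposition, so no decomposition can have width below 4. Combining the bounds, tw(G) = 4.

4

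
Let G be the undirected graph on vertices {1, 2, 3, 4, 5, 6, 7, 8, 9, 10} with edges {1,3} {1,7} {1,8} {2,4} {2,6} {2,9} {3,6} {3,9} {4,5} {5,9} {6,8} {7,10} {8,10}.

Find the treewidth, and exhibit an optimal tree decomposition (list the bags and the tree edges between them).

Each bag holds 3 vertices, so the decomposition has width 2, which upper-bounds the treewidth. The edges 7–10–8–1–7 form a cycle, so G is not a tree and its treewidth is at least 2. The upper and lower bounds meet at 2, so that is the treewidth.

Treewidth 2.
One optimal decomposition is:
Bags: B1 = {1, 7, 10}  B2 = {1, 8, 10}  B3 = {1, 3, 8}  B4 = {3, 6, 8}  B5 = {3, 6, 9}  B6 = {2, 6, 9}  B7 = {2, 5, 9}  B8 = {2, 4, 5}
Tree: B1–B2, B2–B3, B3–B4, B4–B5, B5–B6, B6–B7, B7–B8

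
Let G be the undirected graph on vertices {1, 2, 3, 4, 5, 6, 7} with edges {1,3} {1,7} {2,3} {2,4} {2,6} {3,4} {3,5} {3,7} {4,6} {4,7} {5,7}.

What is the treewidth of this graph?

A width-2 tree decomposition is:
Bags: B1 = {2, 3, 4}  B2 = {3, 4, 7}  B3 = {3, 5, 7}  B4 = {2, 4, 6}  B5 = {1, 3, 7}
Tree: B1–B2, B2–B3, B1–B4, B3–B5
Each bag holds 3 vertices, so the decomposition has width 2, which upper-bounds the treewidth. On the other hand G contains the 3-clique {2, 3, 4}. A clique must lie in a single bag of any decomposition, so no decomposition can have width below 2. Combining the bounds, tw(G) = 2.

2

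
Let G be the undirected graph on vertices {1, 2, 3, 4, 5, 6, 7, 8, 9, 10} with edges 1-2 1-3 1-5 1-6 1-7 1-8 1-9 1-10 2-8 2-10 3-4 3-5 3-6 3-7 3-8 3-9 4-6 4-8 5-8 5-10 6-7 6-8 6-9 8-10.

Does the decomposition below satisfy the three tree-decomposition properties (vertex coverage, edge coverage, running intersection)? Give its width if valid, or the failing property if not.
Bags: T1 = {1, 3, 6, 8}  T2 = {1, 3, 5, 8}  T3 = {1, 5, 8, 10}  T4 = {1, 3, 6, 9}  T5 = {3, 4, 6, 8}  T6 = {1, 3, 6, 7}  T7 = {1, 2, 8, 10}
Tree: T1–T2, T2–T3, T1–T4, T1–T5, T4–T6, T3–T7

Checking the three conditions: (i) the bags cover all of {1, 2, 3, 4, 5, 6, 7, 8, 9, 10}; (ii) for each edge, some bag contains both endpoints; (iii) the bags containing any fixed vertex form a subtree. All hold, so the decomposition is valid with width 4 − 1 = 3.

Yes; width 3.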